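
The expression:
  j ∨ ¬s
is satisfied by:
  {j: True, s: False}
  {s: False, j: False}
  {s: True, j: True}


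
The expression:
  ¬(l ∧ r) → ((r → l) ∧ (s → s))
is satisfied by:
  {l: True, r: False}
  {r: False, l: False}
  {r: True, l: True}


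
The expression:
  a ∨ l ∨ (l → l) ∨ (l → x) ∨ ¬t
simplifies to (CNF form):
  True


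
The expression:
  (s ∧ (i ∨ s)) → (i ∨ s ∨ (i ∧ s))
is always true.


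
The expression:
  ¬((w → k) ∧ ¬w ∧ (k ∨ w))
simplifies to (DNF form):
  w ∨ ¬k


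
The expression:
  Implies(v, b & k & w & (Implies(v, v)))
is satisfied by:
  {b: True, w: True, k: True, v: False}
  {b: True, w: True, k: False, v: False}
  {b: True, k: True, w: False, v: False}
  {b: True, k: False, w: False, v: False}
  {w: True, k: True, b: False, v: False}
  {w: True, b: False, k: False, v: False}
  {w: False, k: True, b: False, v: False}
  {w: False, b: False, k: False, v: False}
  {b: True, v: True, w: True, k: True}


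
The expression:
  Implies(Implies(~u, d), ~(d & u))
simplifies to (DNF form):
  ~d | ~u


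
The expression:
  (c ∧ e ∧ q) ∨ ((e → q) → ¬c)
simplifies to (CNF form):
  e ∨ ¬c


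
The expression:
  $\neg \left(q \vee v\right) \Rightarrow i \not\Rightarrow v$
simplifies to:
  $i \vee q \vee v$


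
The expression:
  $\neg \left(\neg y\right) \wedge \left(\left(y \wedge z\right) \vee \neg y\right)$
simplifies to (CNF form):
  $y \wedge z$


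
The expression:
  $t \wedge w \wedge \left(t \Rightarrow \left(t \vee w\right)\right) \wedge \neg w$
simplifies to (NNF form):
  $\text{False}$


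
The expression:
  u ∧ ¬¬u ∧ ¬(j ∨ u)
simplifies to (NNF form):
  False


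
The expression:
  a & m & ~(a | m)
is never true.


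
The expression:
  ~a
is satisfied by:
  {a: False}


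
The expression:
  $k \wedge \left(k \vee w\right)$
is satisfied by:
  {k: True}


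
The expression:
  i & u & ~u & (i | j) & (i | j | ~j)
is never true.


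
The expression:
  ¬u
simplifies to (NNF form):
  ¬u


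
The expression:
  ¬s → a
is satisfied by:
  {a: True, s: True}
  {a: True, s: False}
  {s: True, a: False}


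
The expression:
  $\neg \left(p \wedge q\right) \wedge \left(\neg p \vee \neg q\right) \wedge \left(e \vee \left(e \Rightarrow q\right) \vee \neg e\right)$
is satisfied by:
  {p: False, q: False}
  {q: True, p: False}
  {p: True, q: False}


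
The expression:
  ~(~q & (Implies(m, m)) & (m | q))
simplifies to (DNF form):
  q | ~m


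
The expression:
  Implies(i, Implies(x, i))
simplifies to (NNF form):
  True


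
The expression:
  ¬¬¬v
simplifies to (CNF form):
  ¬v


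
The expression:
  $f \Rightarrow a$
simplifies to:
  $a \vee \neg f$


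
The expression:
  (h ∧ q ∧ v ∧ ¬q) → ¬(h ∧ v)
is always true.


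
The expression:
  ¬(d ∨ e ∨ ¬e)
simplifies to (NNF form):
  False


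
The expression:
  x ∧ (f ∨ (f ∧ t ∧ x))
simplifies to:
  f ∧ x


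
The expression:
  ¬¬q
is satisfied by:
  {q: True}


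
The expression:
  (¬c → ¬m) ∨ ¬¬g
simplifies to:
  c ∨ g ∨ ¬m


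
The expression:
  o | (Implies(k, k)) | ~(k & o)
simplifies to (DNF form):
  True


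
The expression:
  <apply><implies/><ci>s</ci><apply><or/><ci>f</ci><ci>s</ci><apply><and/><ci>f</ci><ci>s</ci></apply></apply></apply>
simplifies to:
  <true/>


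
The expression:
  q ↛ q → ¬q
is always true.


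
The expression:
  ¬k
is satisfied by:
  {k: False}


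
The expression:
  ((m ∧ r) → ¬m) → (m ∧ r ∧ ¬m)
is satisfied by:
  {r: True, m: True}


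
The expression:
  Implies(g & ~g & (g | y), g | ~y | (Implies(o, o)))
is always true.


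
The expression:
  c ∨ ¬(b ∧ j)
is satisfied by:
  {c: True, b: False, j: False}
  {c: False, b: False, j: False}
  {j: True, c: True, b: False}
  {j: True, c: False, b: False}
  {b: True, c: True, j: False}
  {b: True, c: False, j: False}
  {b: True, j: True, c: True}


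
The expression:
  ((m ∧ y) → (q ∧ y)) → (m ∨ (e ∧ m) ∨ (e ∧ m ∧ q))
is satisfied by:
  {m: True}


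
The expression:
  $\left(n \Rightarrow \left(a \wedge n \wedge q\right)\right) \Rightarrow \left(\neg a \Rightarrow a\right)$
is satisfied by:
  {n: True, a: True}
  {n: True, a: False}
  {a: True, n: False}


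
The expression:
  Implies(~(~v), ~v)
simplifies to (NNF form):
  ~v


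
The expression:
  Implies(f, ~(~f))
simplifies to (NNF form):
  True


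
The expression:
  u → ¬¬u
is always true.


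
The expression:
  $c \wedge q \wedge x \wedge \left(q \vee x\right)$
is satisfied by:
  {c: True, x: True, q: True}


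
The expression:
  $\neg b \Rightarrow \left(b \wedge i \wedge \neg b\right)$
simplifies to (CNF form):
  $b$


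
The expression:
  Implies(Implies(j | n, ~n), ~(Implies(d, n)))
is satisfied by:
  {n: True, d: True}
  {n: True, d: False}
  {d: True, n: False}


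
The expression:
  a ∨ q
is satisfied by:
  {a: True, q: True}
  {a: True, q: False}
  {q: True, a: False}


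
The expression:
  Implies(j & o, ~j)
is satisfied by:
  {o: False, j: False}
  {j: True, o: False}
  {o: True, j: False}


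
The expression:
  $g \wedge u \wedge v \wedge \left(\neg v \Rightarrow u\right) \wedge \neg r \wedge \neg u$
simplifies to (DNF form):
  $\text{False}$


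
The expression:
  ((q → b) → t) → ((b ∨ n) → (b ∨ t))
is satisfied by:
  {b: True, t: True, q: False, n: False}
  {b: True, q: False, t: False, n: False}
  {t: True, b: False, q: False, n: False}
  {b: False, q: False, t: False, n: False}
  {n: True, b: True, t: True, q: False}
  {n: True, b: True, q: False, t: False}
  {n: True, t: True, b: False, q: False}
  {n: True, b: False, q: False, t: False}
  {b: True, q: True, t: True, n: False}
  {b: True, q: True, n: False, t: False}
  {q: True, t: True, n: False, b: False}
  {q: True, n: False, t: False, b: False}
  {b: True, q: True, n: True, t: True}
  {b: True, q: True, n: True, t: False}
  {q: True, n: True, t: True, b: False}


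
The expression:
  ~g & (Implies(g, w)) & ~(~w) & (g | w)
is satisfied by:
  {w: True, g: False}


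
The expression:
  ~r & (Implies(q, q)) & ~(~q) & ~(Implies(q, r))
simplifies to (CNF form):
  q & ~r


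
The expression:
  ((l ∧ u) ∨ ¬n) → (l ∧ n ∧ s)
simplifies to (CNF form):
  n ∧ (s ∨ ¬l ∨ ¬u)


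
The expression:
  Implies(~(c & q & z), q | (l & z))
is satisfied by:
  {q: True, l: True, z: True}
  {q: True, l: True, z: False}
  {q: True, z: True, l: False}
  {q: True, z: False, l: False}
  {l: True, z: True, q: False}


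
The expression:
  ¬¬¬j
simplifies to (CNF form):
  ¬j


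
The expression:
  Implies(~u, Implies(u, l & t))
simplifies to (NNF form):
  True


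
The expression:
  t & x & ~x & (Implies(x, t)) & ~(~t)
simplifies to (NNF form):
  False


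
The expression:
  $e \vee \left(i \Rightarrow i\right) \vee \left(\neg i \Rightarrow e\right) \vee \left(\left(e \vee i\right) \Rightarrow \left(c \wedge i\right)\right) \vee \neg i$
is always true.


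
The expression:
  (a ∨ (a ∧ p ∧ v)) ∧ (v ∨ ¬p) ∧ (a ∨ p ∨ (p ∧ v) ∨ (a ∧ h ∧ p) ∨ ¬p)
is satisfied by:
  {a: True, v: True, p: False}
  {a: True, p: False, v: False}
  {a: True, v: True, p: True}


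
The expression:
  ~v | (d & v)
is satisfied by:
  {d: True, v: False}
  {v: False, d: False}
  {v: True, d: True}


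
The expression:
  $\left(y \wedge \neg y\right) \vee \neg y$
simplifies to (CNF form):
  $\neg y$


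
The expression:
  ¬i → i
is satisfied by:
  {i: True}


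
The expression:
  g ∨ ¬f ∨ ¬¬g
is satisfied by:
  {g: True, f: False}
  {f: False, g: False}
  {f: True, g: True}


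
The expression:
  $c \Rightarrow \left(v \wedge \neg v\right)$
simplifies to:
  $\neg c$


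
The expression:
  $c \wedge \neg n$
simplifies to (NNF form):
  $c \wedge \neg n$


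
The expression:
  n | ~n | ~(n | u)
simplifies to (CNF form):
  True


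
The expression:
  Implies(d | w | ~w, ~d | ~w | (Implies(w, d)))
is always true.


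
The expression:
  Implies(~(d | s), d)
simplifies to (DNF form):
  d | s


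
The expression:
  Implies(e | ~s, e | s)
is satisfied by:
  {e: True, s: True}
  {e: True, s: False}
  {s: True, e: False}


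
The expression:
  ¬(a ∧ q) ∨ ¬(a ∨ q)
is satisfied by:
  {q: False, a: False}
  {a: True, q: False}
  {q: True, a: False}


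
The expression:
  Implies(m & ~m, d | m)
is always true.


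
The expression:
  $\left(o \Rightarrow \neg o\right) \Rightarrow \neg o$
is always true.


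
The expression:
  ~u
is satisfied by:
  {u: False}


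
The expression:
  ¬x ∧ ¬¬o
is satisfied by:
  {o: True, x: False}


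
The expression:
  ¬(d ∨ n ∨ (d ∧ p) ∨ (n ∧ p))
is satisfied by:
  {n: False, d: False}


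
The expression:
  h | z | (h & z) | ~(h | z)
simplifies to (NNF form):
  True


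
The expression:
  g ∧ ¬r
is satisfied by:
  {g: True, r: False}


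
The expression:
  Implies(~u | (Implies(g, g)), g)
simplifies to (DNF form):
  g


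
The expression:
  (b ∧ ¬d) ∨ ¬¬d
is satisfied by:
  {b: True, d: True}
  {b: True, d: False}
  {d: True, b: False}


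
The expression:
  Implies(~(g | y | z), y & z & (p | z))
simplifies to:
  g | y | z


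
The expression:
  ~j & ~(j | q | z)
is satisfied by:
  {q: False, z: False, j: False}


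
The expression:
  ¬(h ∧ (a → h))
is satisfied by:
  {h: False}


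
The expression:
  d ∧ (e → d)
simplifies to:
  d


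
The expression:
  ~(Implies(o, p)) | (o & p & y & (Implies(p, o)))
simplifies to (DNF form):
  (o & y) | (o & ~p)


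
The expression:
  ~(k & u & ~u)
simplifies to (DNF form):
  True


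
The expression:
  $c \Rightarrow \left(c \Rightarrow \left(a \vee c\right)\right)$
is always true.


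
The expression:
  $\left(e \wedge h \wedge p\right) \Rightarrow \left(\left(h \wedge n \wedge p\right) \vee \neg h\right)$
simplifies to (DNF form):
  $n \vee \neg e \vee \neg h \vee \neg p$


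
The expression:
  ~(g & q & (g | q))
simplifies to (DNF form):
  ~g | ~q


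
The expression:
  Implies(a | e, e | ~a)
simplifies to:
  e | ~a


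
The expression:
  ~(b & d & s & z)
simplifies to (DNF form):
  ~b | ~d | ~s | ~z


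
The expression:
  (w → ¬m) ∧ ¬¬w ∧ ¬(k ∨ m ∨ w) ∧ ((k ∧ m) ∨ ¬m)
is never true.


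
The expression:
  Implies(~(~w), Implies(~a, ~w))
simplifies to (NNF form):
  a | ~w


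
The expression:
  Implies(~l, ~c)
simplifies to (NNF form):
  l | ~c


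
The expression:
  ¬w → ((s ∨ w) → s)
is always true.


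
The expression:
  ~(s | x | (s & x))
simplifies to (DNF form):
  ~s & ~x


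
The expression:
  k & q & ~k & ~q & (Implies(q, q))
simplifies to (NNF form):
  False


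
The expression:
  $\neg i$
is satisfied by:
  {i: False}


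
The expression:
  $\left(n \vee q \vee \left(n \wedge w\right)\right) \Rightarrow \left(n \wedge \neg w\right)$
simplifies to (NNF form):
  $\left(n \wedge \neg w\right) \vee \left(\neg n \wedge \neg q\right)$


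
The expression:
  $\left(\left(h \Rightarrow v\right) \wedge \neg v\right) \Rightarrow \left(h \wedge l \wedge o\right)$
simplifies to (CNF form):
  $h \vee v$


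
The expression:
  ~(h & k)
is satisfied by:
  {h: False, k: False}
  {k: True, h: False}
  {h: True, k: False}


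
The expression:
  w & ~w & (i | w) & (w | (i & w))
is never true.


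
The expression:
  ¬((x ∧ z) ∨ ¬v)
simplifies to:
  v ∧ (¬x ∨ ¬z)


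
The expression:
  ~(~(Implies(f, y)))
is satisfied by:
  {y: True, f: False}
  {f: False, y: False}
  {f: True, y: True}


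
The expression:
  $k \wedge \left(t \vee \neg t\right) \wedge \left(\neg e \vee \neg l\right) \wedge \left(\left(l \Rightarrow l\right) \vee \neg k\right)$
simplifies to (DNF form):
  $\left(k \wedge \neg e\right) \vee \left(k \wedge \neg l\right)$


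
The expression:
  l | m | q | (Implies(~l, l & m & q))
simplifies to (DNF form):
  l | m | q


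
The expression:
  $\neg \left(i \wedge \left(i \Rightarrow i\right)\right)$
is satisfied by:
  {i: False}


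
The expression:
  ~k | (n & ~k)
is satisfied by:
  {k: False}


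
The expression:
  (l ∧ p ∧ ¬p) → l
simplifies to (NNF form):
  True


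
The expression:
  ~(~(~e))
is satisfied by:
  {e: False}


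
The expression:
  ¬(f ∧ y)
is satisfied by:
  {y: False, f: False}
  {f: True, y: False}
  {y: True, f: False}


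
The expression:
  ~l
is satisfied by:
  {l: False}


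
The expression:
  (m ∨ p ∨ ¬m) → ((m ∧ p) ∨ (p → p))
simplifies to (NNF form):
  True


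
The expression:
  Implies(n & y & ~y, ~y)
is always true.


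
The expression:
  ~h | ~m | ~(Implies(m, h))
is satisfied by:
  {h: False, m: False}
  {m: True, h: False}
  {h: True, m: False}


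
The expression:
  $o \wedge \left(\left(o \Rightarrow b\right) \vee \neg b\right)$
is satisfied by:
  {o: True}


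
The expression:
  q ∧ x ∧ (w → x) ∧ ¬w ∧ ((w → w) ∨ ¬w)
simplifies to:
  q ∧ x ∧ ¬w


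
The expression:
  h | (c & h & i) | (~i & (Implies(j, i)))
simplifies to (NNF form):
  h | (~i & ~j)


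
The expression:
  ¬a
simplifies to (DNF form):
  ¬a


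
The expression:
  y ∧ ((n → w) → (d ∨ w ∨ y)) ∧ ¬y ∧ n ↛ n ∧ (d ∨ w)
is never true.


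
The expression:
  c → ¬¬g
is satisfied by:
  {g: True, c: False}
  {c: False, g: False}
  {c: True, g: True}


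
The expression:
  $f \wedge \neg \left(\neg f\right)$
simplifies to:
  $f$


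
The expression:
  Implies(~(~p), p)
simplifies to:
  True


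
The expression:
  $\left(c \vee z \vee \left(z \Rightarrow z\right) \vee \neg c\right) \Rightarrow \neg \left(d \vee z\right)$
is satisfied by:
  {d: False, z: False}


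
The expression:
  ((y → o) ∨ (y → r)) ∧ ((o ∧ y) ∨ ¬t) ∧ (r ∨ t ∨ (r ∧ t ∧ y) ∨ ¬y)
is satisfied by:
  {r: True, o: True, t: False, y: False}
  {r: True, o: False, t: False, y: False}
  {o: True, r: False, t: False, y: False}
  {r: False, o: False, t: False, y: False}
  {r: True, y: True, o: True, t: False}
  {r: True, y: True, o: False, t: False}
  {r: True, y: True, t: True, o: True}
  {y: True, t: True, o: True, r: False}


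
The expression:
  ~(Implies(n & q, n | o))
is never true.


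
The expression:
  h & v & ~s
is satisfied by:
  {h: True, v: True, s: False}


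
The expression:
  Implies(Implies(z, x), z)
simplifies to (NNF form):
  z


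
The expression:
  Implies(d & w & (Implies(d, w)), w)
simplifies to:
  True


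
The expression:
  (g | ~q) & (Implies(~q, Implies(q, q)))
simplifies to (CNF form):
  g | ~q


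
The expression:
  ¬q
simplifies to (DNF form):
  ¬q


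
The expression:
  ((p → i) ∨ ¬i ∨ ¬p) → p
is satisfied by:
  {p: True}


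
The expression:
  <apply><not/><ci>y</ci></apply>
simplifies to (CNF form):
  <apply><not/><ci>y</ci></apply>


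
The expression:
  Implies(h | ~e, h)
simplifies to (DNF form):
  e | h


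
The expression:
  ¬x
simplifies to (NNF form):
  ¬x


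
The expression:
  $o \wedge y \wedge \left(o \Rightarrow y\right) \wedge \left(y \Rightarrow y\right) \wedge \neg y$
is never true.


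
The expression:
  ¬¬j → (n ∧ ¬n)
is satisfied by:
  {j: False}


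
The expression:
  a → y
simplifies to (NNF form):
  y ∨ ¬a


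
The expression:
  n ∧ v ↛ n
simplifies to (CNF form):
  False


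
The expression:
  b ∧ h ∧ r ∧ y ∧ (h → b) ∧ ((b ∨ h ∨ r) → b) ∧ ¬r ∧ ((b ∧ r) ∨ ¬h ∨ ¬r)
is never true.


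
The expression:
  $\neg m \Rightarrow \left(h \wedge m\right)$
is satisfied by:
  {m: True}


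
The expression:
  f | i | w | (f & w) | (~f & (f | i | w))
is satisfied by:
  {i: True, w: True, f: True}
  {i: True, w: True, f: False}
  {i: True, f: True, w: False}
  {i: True, f: False, w: False}
  {w: True, f: True, i: False}
  {w: True, f: False, i: False}
  {f: True, w: False, i: False}


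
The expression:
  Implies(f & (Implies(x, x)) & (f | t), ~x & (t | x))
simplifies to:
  ~f | (t & ~x)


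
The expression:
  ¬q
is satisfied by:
  {q: False}


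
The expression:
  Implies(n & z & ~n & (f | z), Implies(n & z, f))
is always true.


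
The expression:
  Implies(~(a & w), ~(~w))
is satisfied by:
  {w: True}


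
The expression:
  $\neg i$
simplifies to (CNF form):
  $\neg i$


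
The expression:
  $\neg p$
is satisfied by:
  {p: False}


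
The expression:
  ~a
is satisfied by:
  {a: False}


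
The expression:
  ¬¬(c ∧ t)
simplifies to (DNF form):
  c ∧ t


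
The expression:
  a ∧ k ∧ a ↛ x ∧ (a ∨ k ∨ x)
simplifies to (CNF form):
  a ∧ k ∧ ¬x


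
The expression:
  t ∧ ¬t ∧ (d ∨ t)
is never true.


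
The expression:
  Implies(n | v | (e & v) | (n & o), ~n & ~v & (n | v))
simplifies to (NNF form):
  ~n & ~v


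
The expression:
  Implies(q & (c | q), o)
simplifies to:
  o | ~q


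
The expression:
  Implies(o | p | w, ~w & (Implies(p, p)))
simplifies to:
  ~w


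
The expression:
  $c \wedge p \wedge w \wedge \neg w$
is never true.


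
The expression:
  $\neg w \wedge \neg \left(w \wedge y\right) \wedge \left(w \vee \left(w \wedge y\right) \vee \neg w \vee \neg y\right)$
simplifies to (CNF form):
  $\neg w$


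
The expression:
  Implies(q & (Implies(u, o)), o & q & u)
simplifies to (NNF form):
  u | ~q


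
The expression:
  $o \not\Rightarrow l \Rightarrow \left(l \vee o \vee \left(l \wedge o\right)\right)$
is always true.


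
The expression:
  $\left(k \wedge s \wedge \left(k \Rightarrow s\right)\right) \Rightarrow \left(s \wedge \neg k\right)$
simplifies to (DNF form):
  $\neg k \vee \neg s$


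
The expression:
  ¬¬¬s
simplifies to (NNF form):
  ¬s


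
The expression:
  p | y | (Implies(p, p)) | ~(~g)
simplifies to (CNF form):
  True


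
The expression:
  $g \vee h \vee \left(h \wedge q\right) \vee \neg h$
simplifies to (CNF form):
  $\text{True}$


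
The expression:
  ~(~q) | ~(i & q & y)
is always true.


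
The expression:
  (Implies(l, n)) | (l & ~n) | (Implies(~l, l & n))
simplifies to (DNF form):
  True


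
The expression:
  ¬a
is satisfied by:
  {a: False}


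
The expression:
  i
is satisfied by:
  {i: True}


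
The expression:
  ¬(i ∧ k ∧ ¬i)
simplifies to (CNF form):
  True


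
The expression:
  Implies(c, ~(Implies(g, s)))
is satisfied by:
  {g: True, c: False, s: False}
  {g: False, c: False, s: False}
  {s: True, g: True, c: False}
  {s: True, g: False, c: False}
  {c: True, g: True, s: False}


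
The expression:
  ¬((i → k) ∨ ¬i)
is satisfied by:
  {i: True, k: False}


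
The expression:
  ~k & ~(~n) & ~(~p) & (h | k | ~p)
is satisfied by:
  {h: True, p: True, n: True, k: False}


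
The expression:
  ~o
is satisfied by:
  {o: False}


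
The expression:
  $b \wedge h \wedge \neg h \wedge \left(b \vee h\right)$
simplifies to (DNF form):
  $\text{False}$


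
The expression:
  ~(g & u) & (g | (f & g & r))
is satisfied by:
  {g: True, u: False}


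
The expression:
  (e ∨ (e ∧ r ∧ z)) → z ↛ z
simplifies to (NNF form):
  ¬e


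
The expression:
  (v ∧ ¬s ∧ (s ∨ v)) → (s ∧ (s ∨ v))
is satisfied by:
  {s: True, v: False}
  {v: False, s: False}
  {v: True, s: True}


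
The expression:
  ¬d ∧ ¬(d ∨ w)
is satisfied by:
  {d: False, w: False}


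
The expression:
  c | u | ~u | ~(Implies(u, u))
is always true.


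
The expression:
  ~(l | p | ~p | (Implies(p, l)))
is never true.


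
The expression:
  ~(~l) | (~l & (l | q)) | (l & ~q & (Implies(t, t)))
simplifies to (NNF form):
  l | q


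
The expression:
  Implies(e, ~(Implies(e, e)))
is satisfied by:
  {e: False}


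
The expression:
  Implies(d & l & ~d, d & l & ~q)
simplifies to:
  True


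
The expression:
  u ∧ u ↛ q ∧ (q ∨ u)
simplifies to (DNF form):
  u ∧ ¬q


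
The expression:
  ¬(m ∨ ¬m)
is never true.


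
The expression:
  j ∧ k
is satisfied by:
  {j: True, k: True}


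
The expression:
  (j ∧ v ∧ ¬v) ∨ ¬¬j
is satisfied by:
  {j: True}


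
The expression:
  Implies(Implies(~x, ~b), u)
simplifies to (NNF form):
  u | (b & ~x)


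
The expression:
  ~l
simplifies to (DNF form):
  ~l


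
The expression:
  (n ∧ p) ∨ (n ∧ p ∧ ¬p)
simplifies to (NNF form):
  n ∧ p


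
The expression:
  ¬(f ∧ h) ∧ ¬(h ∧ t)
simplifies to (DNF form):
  (¬f ∧ ¬t) ∨ ¬h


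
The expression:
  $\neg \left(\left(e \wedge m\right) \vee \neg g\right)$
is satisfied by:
  {g: True, m: False, e: False}
  {e: True, g: True, m: False}
  {m: True, g: True, e: False}


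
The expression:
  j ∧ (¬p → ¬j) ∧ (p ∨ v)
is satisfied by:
  {p: True, j: True}


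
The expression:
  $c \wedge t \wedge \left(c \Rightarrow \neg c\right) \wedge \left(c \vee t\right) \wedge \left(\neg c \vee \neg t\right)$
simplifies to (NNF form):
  $\text{False}$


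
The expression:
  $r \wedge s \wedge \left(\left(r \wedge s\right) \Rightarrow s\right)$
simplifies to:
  $r \wedge s$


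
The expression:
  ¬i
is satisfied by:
  {i: False}


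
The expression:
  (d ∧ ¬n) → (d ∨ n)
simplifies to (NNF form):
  True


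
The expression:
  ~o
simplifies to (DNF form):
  ~o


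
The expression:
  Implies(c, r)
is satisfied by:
  {r: True, c: False}
  {c: False, r: False}
  {c: True, r: True}


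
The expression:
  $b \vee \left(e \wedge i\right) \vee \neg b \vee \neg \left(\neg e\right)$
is always true.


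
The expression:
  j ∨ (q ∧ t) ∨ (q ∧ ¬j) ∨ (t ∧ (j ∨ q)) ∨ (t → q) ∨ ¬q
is always true.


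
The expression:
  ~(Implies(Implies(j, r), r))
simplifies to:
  ~j & ~r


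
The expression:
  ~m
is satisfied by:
  {m: False}


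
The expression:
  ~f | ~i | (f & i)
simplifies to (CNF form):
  True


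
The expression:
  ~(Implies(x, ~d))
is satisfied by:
  {d: True, x: True}


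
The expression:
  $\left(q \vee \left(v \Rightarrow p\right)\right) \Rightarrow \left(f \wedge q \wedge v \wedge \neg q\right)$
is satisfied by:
  {v: True, q: False, p: False}


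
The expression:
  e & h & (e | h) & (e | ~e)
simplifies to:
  e & h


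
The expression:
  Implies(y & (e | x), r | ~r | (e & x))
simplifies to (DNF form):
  True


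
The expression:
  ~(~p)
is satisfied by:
  {p: True}


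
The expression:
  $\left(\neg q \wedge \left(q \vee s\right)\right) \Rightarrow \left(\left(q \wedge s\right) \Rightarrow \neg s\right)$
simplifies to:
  $\text{True}$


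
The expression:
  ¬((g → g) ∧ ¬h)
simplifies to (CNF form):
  h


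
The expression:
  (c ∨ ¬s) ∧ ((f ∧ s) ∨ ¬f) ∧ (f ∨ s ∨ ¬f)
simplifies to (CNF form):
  (c ∨ ¬f) ∧ (c ∨ ¬s) ∧ (s ∨ ¬f) ∧ (s ∨ ¬s)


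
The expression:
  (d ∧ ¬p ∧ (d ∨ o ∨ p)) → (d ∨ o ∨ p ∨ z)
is always true.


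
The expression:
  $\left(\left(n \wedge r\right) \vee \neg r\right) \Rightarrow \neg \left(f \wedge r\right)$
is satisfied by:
  {n: False, r: False, f: False}
  {f: True, n: False, r: False}
  {r: True, n: False, f: False}
  {f: True, r: True, n: False}
  {n: True, f: False, r: False}
  {f: True, n: True, r: False}
  {r: True, n: True, f: False}


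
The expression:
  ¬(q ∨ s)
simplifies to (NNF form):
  ¬q ∧ ¬s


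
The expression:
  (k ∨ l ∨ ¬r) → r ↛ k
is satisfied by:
  {r: True, k: False}


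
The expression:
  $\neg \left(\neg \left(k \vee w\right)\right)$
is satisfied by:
  {k: True, w: True}
  {k: True, w: False}
  {w: True, k: False}


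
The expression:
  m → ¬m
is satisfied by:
  {m: False}


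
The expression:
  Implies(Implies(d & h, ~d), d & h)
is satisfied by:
  {h: True, d: True}


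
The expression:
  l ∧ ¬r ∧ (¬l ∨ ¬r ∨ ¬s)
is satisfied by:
  {l: True, r: False}


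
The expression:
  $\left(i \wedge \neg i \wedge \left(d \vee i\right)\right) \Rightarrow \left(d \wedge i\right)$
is always true.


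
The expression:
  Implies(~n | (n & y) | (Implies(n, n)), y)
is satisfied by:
  {y: True}


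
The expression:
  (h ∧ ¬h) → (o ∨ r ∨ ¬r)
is always true.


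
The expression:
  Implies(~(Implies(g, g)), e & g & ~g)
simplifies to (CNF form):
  True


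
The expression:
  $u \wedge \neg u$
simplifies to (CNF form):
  $\text{False}$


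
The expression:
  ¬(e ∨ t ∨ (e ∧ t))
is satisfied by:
  {e: False, t: False}


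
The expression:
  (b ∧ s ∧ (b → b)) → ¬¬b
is always true.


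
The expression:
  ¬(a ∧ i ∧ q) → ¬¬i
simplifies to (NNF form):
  i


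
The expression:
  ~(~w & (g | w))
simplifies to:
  w | ~g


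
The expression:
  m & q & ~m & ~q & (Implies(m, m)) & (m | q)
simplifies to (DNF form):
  False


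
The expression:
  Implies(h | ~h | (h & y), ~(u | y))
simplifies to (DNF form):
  ~u & ~y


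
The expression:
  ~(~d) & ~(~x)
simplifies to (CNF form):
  d & x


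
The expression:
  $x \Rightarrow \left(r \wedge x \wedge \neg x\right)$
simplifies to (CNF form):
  $\neg x$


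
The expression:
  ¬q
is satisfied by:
  {q: False}


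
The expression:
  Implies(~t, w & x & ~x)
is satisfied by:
  {t: True}


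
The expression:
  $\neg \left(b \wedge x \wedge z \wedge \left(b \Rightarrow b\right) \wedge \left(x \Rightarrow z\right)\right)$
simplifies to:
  $\neg b \vee \neg x \vee \neg z$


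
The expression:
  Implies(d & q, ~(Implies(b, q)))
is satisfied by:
  {q: False, d: False}
  {d: True, q: False}
  {q: True, d: False}


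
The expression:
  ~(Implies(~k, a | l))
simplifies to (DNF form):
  ~a & ~k & ~l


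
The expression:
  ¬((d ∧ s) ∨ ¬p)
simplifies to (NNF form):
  p ∧ (¬d ∨ ¬s)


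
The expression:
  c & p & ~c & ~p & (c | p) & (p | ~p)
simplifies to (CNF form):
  False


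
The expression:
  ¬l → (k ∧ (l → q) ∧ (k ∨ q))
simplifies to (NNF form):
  k ∨ l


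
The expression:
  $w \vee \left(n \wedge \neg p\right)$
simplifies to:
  $w \vee \left(n \wedge \neg p\right)$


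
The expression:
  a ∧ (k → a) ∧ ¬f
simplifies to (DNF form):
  a ∧ ¬f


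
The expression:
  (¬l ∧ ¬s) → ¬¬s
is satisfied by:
  {l: True, s: True}
  {l: True, s: False}
  {s: True, l: False}


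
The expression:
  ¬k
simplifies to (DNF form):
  ¬k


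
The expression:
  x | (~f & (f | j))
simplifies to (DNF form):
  x | (j & ~f)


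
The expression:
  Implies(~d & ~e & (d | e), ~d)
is always true.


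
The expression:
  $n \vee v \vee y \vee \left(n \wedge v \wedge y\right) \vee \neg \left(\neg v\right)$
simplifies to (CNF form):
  $n \vee v \vee y$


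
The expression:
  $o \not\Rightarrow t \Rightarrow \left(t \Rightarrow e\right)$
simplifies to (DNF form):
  $\text{True}$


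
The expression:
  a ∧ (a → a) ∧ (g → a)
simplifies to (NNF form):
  a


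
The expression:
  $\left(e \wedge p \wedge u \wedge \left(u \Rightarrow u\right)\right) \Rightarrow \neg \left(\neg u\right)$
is always true.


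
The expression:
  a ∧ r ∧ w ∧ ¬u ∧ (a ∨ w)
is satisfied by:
  {r: True, a: True, w: True, u: False}


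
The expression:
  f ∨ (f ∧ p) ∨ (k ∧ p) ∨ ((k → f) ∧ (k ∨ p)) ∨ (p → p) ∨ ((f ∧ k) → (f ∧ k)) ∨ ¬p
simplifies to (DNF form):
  True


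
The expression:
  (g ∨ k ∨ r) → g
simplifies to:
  g ∨ (¬k ∧ ¬r)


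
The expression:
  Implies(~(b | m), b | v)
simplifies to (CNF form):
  b | m | v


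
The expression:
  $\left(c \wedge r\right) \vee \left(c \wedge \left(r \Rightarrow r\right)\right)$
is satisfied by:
  {c: True}


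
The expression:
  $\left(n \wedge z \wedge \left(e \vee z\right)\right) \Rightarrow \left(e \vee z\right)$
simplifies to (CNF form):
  $\text{True}$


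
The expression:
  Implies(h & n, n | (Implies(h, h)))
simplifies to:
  True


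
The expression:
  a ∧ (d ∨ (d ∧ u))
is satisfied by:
  {a: True, d: True}


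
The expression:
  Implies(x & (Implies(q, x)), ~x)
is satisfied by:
  {x: False}


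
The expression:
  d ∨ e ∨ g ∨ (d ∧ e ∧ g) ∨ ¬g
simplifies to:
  True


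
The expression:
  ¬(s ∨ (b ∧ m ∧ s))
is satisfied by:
  {s: False}


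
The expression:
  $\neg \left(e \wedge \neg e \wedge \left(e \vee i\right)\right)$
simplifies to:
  $\text{True}$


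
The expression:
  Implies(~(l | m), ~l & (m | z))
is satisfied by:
  {m: True, l: True, z: True}
  {m: True, l: True, z: False}
  {m: True, z: True, l: False}
  {m: True, z: False, l: False}
  {l: True, z: True, m: False}
  {l: True, z: False, m: False}
  {z: True, l: False, m: False}


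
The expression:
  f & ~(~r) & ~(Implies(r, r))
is never true.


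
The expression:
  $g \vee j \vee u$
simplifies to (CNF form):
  $g \vee j \vee u$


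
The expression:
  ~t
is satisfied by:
  {t: False}


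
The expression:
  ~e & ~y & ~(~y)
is never true.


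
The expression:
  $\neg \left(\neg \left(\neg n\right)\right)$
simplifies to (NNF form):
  $\neg n$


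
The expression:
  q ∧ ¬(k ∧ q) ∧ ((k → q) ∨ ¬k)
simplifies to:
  q ∧ ¬k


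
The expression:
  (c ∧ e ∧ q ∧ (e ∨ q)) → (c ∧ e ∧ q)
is always true.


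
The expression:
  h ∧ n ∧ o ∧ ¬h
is never true.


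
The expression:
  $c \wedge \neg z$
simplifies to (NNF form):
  $c \wedge \neg z$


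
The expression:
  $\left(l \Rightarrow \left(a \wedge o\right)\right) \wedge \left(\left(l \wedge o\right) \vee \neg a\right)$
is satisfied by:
  {o: True, l: False, a: False}
  {o: False, l: False, a: False}
  {a: True, l: True, o: True}


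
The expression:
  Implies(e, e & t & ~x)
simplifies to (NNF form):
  ~e | (t & ~x)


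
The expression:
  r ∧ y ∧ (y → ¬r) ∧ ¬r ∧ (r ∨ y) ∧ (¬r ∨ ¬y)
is never true.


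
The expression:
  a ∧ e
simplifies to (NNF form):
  a ∧ e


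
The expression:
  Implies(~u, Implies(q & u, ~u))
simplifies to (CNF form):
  True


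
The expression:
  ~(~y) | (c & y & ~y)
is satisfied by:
  {y: True}


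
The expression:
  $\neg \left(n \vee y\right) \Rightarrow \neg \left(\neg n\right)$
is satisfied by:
  {n: True, y: True}
  {n: True, y: False}
  {y: True, n: False}


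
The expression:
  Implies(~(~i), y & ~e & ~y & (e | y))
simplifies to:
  ~i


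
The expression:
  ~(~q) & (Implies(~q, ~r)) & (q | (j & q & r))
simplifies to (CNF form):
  q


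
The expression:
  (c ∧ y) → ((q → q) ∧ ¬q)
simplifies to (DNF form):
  ¬c ∨ ¬q ∨ ¬y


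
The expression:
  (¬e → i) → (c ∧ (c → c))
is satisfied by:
  {c: True, i: False, e: False}
  {c: True, e: True, i: False}
  {c: True, i: True, e: False}
  {c: True, e: True, i: True}
  {e: False, i: False, c: False}


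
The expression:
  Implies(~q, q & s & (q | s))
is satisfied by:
  {q: True}


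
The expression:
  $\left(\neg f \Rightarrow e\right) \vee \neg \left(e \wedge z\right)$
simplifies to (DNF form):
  $\text{True}$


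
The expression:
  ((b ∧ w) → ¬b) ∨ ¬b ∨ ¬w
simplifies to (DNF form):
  ¬b ∨ ¬w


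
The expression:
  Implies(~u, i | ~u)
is always true.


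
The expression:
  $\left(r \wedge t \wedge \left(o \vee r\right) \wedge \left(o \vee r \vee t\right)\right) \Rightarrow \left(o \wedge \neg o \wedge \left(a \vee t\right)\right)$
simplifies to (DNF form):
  $\neg r \vee \neg t$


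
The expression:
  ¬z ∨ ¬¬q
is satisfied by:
  {q: True, z: False}
  {z: False, q: False}
  {z: True, q: True}


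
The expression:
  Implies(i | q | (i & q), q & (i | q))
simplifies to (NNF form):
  q | ~i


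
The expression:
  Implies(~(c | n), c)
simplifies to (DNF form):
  c | n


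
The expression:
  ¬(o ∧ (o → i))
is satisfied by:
  {o: False, i: False}
  {i: True, o: False}
  {o: True, i: False}


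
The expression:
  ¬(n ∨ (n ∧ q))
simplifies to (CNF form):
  ¬n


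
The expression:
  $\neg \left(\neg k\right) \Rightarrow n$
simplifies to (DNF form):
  $n \vee \neg k$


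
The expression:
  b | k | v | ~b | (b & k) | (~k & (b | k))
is always true.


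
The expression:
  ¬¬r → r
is always true.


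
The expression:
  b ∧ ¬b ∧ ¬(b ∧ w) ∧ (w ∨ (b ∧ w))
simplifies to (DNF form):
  False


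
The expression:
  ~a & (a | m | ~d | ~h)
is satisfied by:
  {m: True, h: False, a: False, d: False}
  {d: False, h: False, m: False, a: False}
  {d: True, m: True, h: False, a: False}
  {d: True, h: False, m: False, a: False}
  {m: True, h: True, d: False, a: False}
  {h: True, d: False, m: False, a: False}
  {d: True, h: True, m: True, a: False}


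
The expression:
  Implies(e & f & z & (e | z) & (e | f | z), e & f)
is always true.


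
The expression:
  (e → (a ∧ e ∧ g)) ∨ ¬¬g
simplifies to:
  g ∨ ¬e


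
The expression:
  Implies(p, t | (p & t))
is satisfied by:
  {t: True, p: False}
  {p: False, t: False}
  {p: True, t: True}


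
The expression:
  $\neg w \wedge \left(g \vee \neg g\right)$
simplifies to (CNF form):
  $\neg w$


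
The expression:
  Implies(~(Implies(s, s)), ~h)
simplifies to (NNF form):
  True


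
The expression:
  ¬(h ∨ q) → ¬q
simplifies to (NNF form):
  True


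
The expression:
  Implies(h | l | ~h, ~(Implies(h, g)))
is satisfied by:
  {h: True, g: False}


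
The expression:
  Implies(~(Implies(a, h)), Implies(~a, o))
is always true.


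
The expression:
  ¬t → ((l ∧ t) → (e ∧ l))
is always true.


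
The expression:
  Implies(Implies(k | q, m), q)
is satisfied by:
  {k: True, q: True, m: False}
  {q: True, m: False, k: False}
  {k: True, q: True, m: True}
  {q: True, m: True, k: False}
  {k: True, m: False, q: False}


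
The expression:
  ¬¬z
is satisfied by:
  {z: True}


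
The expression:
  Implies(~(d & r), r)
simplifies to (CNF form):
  r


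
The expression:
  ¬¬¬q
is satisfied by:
  {q: False}


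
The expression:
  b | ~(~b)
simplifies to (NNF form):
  b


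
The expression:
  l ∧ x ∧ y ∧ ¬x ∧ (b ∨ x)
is never true.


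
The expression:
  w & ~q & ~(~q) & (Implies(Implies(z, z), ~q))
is never true.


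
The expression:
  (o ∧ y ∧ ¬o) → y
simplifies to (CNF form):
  True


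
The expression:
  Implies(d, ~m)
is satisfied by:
  {m: False, d: False}
  {d: True, m: False}
  {m: True, d: False}


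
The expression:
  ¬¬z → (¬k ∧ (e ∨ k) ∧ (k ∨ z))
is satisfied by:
  {e: True, k: False, z: False}
  {k: False, z: False, e: False}
  {e: True, k: True, z: False}
  {k: True, e: False, z: False}
  {z: True, e: True, k: False}


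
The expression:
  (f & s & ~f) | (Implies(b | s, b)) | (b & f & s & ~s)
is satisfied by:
  {b: True, s: False}
  {s: False, b: False}
  {s: True, b: True}


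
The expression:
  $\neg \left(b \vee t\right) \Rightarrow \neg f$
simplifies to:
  $b \vee t \vee \neg f$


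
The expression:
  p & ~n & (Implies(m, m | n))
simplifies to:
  p & ~n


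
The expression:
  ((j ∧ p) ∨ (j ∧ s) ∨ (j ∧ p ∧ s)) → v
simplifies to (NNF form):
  v ∨ (¬p ∧ ¬s) ∨ ¬j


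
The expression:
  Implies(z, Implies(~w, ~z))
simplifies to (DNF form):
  w | ~z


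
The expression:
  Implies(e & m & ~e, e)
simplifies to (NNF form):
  True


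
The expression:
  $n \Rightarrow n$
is always true.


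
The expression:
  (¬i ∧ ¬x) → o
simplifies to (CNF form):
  i ∨ o ∨ x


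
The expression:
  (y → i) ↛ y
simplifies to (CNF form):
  ¬y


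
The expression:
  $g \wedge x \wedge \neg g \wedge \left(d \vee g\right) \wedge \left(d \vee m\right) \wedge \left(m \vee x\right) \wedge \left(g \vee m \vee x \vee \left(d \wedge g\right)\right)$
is never true.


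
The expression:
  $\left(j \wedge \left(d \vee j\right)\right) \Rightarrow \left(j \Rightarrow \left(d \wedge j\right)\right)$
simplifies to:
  $d \vee \neg j$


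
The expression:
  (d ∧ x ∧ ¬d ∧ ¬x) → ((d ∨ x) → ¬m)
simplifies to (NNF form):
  True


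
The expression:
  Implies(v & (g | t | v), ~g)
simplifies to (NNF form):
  ~g | ~v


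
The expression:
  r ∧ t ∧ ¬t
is never true.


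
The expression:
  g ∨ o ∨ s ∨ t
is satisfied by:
  {t: True, g: True, s: True, o: True}
  {t: True, g: True, s: True, o: False}
  {t: True, g: True, o: True, s: False}
  {t: True, g: True, o: False, s: False}
  {t: True, s: True, o: True, g: False}
  {t: True, s: True, o: False, g: False}
  {t: True, s: False, o: True, g: False}
  {t: True, s: False, o: False, g: False}
  {g: True, s: True, o: True, t: False}
  {g: True, s: True, o: False, t: False}
  {g: True, o: True, s: False, t: False}
  {g: True, o: False, s: False, t: False}
  {s: True, o: True, g: False, t: False}
  {s: True, g: False, o: False, t: False}
  {o: True, g: False, s: False, t: False}


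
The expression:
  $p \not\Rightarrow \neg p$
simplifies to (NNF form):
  $p$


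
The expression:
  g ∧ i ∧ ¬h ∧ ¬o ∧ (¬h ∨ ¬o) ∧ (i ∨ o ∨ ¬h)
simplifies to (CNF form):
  g ∧ i ∧ ¬h ∧ ¬o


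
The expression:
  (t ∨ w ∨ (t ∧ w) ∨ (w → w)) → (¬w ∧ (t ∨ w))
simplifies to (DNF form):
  t ∧ ¬w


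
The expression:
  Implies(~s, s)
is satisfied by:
  {s: True}


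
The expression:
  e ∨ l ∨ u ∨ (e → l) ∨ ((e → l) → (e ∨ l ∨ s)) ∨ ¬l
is always true.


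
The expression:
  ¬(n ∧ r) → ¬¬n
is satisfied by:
  {n: True}


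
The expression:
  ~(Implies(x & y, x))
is never true.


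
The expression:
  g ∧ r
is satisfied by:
  {r: True, g: True}


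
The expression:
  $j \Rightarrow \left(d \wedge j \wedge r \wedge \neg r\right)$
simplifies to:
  $\neg j$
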